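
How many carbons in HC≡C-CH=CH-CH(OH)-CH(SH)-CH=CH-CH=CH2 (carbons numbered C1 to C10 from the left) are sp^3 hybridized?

2

C1: sp
C2: sp
C3: sp2
C4: sp2
C5: sp3 ✓
C6: sp3 ✓
C7: sp2
C8: sp2
C9: sp2
C10: sp2
C5, C6 → 2 sp3 carbons.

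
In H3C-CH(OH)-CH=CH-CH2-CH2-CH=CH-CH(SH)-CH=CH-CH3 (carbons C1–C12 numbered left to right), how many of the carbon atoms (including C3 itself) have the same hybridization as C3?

6

C3 is sp2 (one π bond).
C1: sp3
C2: sp3
C3: sp2 ✓
C4: sp2 ✓
C5: sp3
C6: sp3
C7: sp2 ✓
C8: sp2 ✓
C9: sp3
C10: sp2 ✓
C11: sp2 ✓
C12: sp3
6 carbons are sp2.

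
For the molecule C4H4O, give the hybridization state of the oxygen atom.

One O lone pair is in the aromatic π system (p orbital), the other is in an sp2 hybrid in the ring plane; O has two σ bonds + one in-plane lone pair → sp2.

sp^2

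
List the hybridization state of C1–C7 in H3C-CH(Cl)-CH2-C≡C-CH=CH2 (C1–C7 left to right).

C1 sp3, C2 sp3, C3 sp3, C4 sp, C5 sp, C6 sp2, C7 sp2

C1: 4 σ bonds; 4 regions of electron density → sp3.
C2 has 4 σ bonds: steric number 4 → sp3.
C3 (4 σ bonds) has steric number 4: sp3.
C4: 2 σ bonds, plus two π bonds — 2 electron domains, sp.
C5: 2 σ bonds, plus two π bonds; 2 regions of electron density → sp.
C6: 3 σ bonds, plus one π bond — 3 electron domains, sp2.
C7: 3 σ bonds, plus one π bond — 3 electron domains, sp2.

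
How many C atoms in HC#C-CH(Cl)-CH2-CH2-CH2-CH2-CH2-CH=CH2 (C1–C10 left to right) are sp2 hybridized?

C1: sp
C2: sp
C3: sp3
C4: sp3
C5: sp3
C6: sp3
C7: sp3
C8: sp3
C9: sp2 ✓
C10: sp2 ✓
C9, C10 → 2 sp2 carbons.

2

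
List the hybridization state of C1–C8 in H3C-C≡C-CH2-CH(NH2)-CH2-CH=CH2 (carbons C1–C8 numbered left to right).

C1 (4 σ bonds) has steric number 4: sp3.
C2: 2 σ bonds, plus two π bonds — 2 electron domains, sp.
C3 — 2 σ bonds, plus two π bonds. Steric number 2, so sp.
C4 (4 σ bonds) has steric number 4: sp3.
C5: 4 σ bonds — 4 electron domains, sp3.
C6 is sp3: 4 σ bonds, 4 electron-density regions.
C7 is sp2: 3 σ bonds, plus one π bond, 3 electron-density regions.
C8 — 3 σ bonds, plus one π bond. Steric number 3, so sp2.

C1 sp3, C2 sp, C3 sp, C4 sp3, C5 sp3, C6 sp3, C7 sp2, C8 sp2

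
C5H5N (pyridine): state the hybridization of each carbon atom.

Each carbon atom: 3 σ bonds, plus one π bond; 3 regions of electron density → sp2.

sp²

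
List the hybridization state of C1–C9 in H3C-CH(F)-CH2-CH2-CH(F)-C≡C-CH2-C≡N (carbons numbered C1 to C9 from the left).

C1: 4 σ bonds — 4 electron domains, sp3.
C2: 4 σ bonds; 4 regions of electron density → sp3.
C3 carries 4 σ bonds, giving a steric number of 4, so it is sp3.
C4 (4 σ bonds) has steric number 4: sp3.
C5 carries 4 σ bonds, giving a steric number of 4, so it is sp3.
C6: 2 σ bonds, plus two π bonds; 2 regions of electron density → sp.
C7 has 2 σ bonds, plus two π bonds: steric number 2 → sp.
C8: 4 σ bonds — 4 electron domains, sp3.
C9 carries 2 σ bonds, plus two π bonds, giving a steric number of 2, so it is sp.

C1 sp3, C2 sp3, C3 sp3, C4 sp3, C5 sp3, C6 sp, C7 sp, C8 sp3, C9 sp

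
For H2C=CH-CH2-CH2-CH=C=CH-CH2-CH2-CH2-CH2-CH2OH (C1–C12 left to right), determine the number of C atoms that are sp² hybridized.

4

C1: sp2 ✓
C2: sp2 ✓
C3: sp3
C4: sp3
C5: sp2 ✓
C6: sp
C7: sp2 ✓
C8: sp3
C9: sp3
C10: sp3
C11: sp3
C12: sp3
C1, C2, C5, C7 → 4 sp2 carbons.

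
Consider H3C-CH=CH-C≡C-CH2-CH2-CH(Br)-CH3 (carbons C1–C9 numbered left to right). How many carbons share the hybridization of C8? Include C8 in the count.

C8 is sp3 (only σ bonds).
C1: sp3 ✓
C2: sp2
C3: sp2
C4: sp
C5: sp
C6: sp3 ✓
C7: sp3 ✓
C8: sp3 ✓
C9: sp3 ✓
5 carbons are sp3.

5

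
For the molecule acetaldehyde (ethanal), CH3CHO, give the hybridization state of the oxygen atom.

The oxygen atom (1 σ bond and 2 lone pairs, plus one π bond) has steric number 3: sp2.

sp²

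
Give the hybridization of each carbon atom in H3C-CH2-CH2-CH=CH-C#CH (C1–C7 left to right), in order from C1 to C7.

C1 sp3, C2 sp3, C3 sp3, C4 sp2, C5 sp2, C6 sp, C7 sp

C1 (4 σ bonds) has steric number 4: sp3.
C2: 4 σ bonds — 4 electron domains, sp3.
C3 carries 4 σ bonds, giving a steric number of 4, so it is sp3.
C4 is sp2: 3 σ bonds, plus one π bond, 3 electron-density regions.
C5 has 3 σ bonds, plus one π bond: steric number 3 → sp2.
C6 (2 σ bonds, plus two π bonds) has steric number 2: sp.
C7 — 2 σ bonds, plus two π bonds. Steric number 2, so sp.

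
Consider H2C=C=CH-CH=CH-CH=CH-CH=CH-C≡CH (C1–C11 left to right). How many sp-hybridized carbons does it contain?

C1: sp2
C2: sp ✓
C3: sp2
C4: sp2
C5: sp2
C6: sp2
C7: sp2
C8: sp2
C9: sp2
C10: sp ✓
C11: sp ✓
C2, C10, C11 → 3 sp carbons.

3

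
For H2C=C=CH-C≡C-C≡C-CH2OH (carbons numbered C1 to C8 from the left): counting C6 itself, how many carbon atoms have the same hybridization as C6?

C6 is sp (two π bonds).
C1: sp2
C2: sp ✓
C3: sp2
C4: sp ✓
C5: sp ✓
C6: sp ✓
C7: sp ✓
C8: sp3
5 carbons are sp.

5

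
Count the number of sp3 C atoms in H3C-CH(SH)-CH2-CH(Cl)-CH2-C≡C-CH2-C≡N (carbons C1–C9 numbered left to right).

C1: sp3 ✓
C2: sp3 ✓
C3: sp3 ✓
C4: sp3 ✓
C5: sp3 ✓
C6: sp
C7: sp
C8: sp3 ✓
C9: sp
C1, C2, C3, C4, C5, C8 → 6 sp3 carbons.

6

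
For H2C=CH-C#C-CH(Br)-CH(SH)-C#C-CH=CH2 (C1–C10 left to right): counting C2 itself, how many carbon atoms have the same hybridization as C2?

4

C2 is sp2 (one π bond).
C1: sp2 ✓
C2: sp2 ✓
C3: sp
C4: sp
C5: sp3
C6: sp3
C7: sp
C8: sp
C9: sp2 ✓
C10: sp2 ✓
4 carbons are sp2.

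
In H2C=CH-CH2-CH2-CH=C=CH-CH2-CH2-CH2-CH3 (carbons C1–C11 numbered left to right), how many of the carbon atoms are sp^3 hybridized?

C1: sp2
C2: sp2
C3: sp3 ✓
C4: sp3 ✓
C5: sp2
C6: sp
C7: sp2
C8: sp3 ✓
C9: sp3 ✓
C10: sp3 ✓
C11: sp3 ✓
C3, C4, C8, C9, C10, C11 → 6 sp3 carbons.

6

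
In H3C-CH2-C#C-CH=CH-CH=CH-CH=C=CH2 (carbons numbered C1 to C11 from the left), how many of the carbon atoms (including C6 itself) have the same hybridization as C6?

C6 is sp2 (one π bond).
C1: sp3
C2: sp3
C3: sp
C4: sp
C5: sp2 ✓
C6: sp2 ✓
C7: sp2 ✓
C8: sp2 ✓
C9: sp2 ✓
C10: sp
C11: sp2 ✓
6 carbons are sp2.

6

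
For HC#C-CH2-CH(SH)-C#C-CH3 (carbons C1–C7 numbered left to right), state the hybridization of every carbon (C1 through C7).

C1 sp, C2 sp, C3 sp3, C4 sp3, C5 sp, C6 sp, C7 sp3

C1 — 2 σ bonds, plus two π bonds. Steric number 2, so sp.
C2 has 2 σ bonds, plus two π bonds: steric number 2 → sp.
C3 is sp3: 4 σ bonds, 4 electron-density regions.
C4 has 4 σ bonds: steric number 4 → sp3.
C5: 2 σ bonds, plus two π bonds — 2 electron domains, sp.
C6: 2 σ bonds, plus two π bonds — 2 electron domains, sp.
C7 (4 σ bonds) has steric number 4: sp3.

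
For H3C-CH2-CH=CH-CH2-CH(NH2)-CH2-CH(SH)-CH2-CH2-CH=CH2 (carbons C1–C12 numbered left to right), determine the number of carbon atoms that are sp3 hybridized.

C1: sp3 ✓
C2: sp3 ✓
C3: sp2
C4: sp2
C5: sp3 ✓
C6: sp3 ✓
C7: sp3 ✓
C8: sp3 ✓
C9: sp3 ✓
C10: sp3 ✓
C11: sp2
C12: sp2
C1, C2, C5, C6, C7, C8, C9, C10 → 8 sp3 carbons.

8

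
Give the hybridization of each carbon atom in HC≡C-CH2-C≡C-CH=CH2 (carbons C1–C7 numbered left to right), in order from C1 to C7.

C1: 2 σ bonds, plus two π bonds — 2 electron domains, sp.
C2 carries 2 σ bonds, plus two π bonds, giving a steric number of 2, so it is sp.
C3 — 4 σ bonds. Steric number 4, so sp3.
C4 — 2 σ bonds, plus two π bonds. Steric number 2, so sp.
C5 — 2 σ bonds, plus two π bonds. Steric number 2, so sp.
C6 carries 3 σ bonds, plus one π bond, giving a steric number of 3, so it is sp2.
C7 carries 3 σ bonds, plus one π bond, giving a steric number of 3, so it is sp2.

C1 sp, C2 sp, C3 sp3, C4 sp, C5 sp, C6 sp2, C7 sp2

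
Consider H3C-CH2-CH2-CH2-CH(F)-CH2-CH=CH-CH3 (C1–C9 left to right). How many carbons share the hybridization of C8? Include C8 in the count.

C8 is sp2 (one π bond).
C1: sp3
C2: sp3
C3: sp3
C4: sp3
C5: sp3
C6: sp3
C7: sp2 ✓
C8: sp2 ✓
C9: sp3
2 carbons are sp2.

2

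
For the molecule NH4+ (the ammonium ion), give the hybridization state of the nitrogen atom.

Four σ bonds, no lone pair → sp3, tetrahedral.

sp^3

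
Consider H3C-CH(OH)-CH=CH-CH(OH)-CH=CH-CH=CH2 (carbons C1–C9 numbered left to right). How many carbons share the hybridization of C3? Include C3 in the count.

6

C3 is sp2 (one π bond).
C1: sp3
C2: sp3
C3: sp2 ✓
C4: sp2 ✓
C5: sp3
C6: sp2 ✓
C7: sp2 ✓
C8: sp2 ✓
C9: sp2 ✓
6 carbons are sp2.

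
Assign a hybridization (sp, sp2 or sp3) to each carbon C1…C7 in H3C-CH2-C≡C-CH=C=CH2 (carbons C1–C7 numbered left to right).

C1 sp3, C2 sp3, C3 sp, C4 sp, C5 sp2, C6 sp, C7 sp2

C1 (4 σ bonds) has steric number 4: sp3.
C2 carries 4 σ bonds, giving a steric number of 4, so it is sp3.
C3: 2 σ bonds, plus two π bonds; 2 regions of electron density → sp.
C4 — 2 σ bonds, plus two π bonds. Steric number 2, so sp.
C5: 3 σ bonds, plus one π bond; 3 regions of electron density → sp2.
C6: 2 σ bonds, plus two π bonds — 2 electron domains, sp.
C7 (3 σ bonds, plus one π bond) has steric number 3: sp2.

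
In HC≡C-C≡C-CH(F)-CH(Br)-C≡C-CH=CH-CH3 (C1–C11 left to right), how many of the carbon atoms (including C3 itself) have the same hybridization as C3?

6

C3 is sp (two π bonds).
C1: sp ✓
C2: sp ✓
C3: sp ✓
C4: sp ✓
C5: sp3
C6: sp3
C7: sp ✓
C8: sp ✓
C9: sp2
C10: sp2
C11: sp3
6 carbons are sp.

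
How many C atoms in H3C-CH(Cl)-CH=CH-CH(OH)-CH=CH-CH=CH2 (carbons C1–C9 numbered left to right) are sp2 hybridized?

6

C1: sp3
C2: sp3
C3: sp2 ✓
C4: sp2 ✓
C5: sp3
C6: sp2 ✓
C7: sp2 ✓
C8: sp2 ✓
C9: sp2 ✓
C3, C4, C6, C7, C8, C9 → 6 sp2 carbons.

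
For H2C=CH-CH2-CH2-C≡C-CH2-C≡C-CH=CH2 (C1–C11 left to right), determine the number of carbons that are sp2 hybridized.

C1: sp2 ✓
C2: sp2 ✓
C3: sp3
C4: sp3
C5: sp
C6: sp
C7: sp3
C8: sp
C9: sp
C10: sp2 ✓
C11: sp2 ✓
C1, C2, C10, C11 → 4 sp2 carbons.

4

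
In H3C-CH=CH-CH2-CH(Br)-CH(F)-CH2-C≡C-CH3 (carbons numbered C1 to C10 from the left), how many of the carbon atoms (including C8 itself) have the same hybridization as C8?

2

C8 is sp (two π bonds).
C1: sp3
C2: sp2
C3: sp2
C4: sp3
C5: sp3
C6: sp3
C7: sp3
C8: sp ✓
C9: sp ✓
C10: sp3
2 carbons are sp.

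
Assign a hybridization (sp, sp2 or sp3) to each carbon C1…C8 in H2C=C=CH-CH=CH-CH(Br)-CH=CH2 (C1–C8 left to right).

C1 sp2, C2 sp, C3 sp2, C4 sp2, C5 sp2, C6 sp3, C7 sp2, C8 sp2

C1: 3 σ bonds, plus one π bond; 3 regions of electron density → sp2.
C2 — 2 σ bonds, plus two π bonds. Steric number 2, so sp.
C3 has 3 σ bonds, plus one π bond: steric number 3 → sp2.
C4 has 3 σ bonds, plus one π bond: steric number 3 → sp2.
C5 carries 3 σ bonds, plus one π bond, giving a steric number of 3, so it is sp2.
C6: 4 σ bonds; 4 regions of electron density → sp3.
C7 (3 σ bonds, plus one π bond) has steric number 3: sp2.
C8 carries 3 σ bonds, plus one π bond, giving a steric number of 3, so it is sp2.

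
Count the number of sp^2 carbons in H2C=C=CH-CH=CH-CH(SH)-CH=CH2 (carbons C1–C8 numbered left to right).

6

C1: sp2 ✓
C2: sp
C3: sp2 ✓
C4: sp2 ✓
C5: sp2 ✓
C6: sp3
C7: sp2 ✓
C8: sp2 ✓
C1, C3, C4, C5, C7, C8 → 6 sp2 carbons.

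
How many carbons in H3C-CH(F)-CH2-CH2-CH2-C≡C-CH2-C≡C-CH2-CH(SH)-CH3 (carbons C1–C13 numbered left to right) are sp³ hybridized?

C1: sp3 ✓
C2: sp3 ✓
C3: sp3 ✓
C4: sp3 ✓
C5: sp3 ✓
C6: sp
C7: sp
C8: sp3 ✓
C9: sp
C10: sp
C11: sp3 ✓
C12: sp3 ✓
C13: sp3 ✓
C1, C2, C3, C4, C5, C8, C11, C12, C13 → 9 sp3 carbons.

9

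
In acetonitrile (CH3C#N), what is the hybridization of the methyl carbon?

sp^3

The methyl carbon carries 4 σ bonds, giving a steric number of 4, so it is sp3.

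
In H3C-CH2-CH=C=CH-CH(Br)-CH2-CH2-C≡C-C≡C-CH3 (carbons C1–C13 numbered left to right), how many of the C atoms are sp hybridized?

5

C1: sp3
C2: sp3
C3: sp2
C4: sp ✓
C5: sp2
C6: sp3
C7: sp3
C8: sp3
C9: sp ✓
C10: sp ✓
C11: sp ✓
C12: sp ✓
C13: sp3
C4, C9, C10, C11, C12 → 5 sp carbons.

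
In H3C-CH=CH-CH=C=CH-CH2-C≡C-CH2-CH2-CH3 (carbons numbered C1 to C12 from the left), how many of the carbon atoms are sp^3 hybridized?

C1: sp3 ✓
C2: sp2
C3: sp2
C4: sp2
C5: sp
C6: sp2
C7: sp3 ✓
C8: sp
C9: sp
C10: sp3 ✓
C11: sp3 ✓
C12: sp3 ✓
C1, C7, C10, C11, C12 → 5 sp3 carbons.

5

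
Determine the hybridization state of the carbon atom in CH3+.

Three σ bonds to H, empty p orbital → sp2, trigonal planar.

sp²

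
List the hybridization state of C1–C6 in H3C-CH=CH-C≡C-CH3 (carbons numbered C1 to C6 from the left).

C1: 4 σ bonds — 4 electron domains, sp3.
C2 is sp2: 3 σ bonds, plus one π bond, 3 electron-density regions.
C3: 3 σ bonds, plus one π bond — 3 electron domains, sp2.
C4 is sp: 2 σ bonds, plus two π bonds, 2 electron-density regions.
C5 carries 2 σ bonds, plus two π bonds, giving a steric number of 2, so it is sp.
C6 (4 σ bonds) has steric number 4: sp3.

C1 sp3, C2 sp2, C3 sp2, C4 sp, C5 sp, C6 sp3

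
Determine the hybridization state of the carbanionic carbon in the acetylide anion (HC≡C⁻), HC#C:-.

sp

One σ bond + one lone pair = steric number 2 → sp.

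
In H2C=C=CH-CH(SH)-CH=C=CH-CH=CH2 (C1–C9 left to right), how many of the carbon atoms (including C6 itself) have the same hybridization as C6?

C6 is sp (two π bonds).
C1: sp2
C2: sp ✓
C3: sp2
C4: sp3
C5: sp2
C6: sp ✓
C7: sp2
C8: sp2
C9: sp2
2 carbons are sp.

2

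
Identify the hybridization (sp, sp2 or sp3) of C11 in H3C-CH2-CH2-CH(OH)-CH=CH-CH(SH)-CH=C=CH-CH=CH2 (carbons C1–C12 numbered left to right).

C11 carries 3 σ bonds, plus one π bond, giving a steric number of 3, so it is sp2.

sp2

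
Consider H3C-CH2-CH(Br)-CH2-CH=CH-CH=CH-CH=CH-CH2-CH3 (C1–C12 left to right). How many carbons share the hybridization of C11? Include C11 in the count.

C11 is sp3 (only σ bonds).
C1: sp3 ✓
C2: sp3 ✓
C3: sp3 ✓
C4: sp3 ✓
C5: sp2
C6: sp2
C7: sp2
C8: sp2
C9: sp2
C10: sp2
C11: sp3 ✓
C12: sp3 ✓
6 carbons are sp3.

6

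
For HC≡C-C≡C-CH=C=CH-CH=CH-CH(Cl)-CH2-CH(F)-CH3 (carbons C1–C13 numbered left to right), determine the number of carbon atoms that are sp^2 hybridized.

4

C1: sp
C2: sp
C3: sp
C4: sp
C5: sp2 ✓
C6: sp
C7: sp2 ✓
C8: sp2 ✓
C9: sp2 ✓
C10: sp3
C11: sp3
C12: sp3
C13: sp3
C5, C7, C8, C9 → 4 sp2 carbons.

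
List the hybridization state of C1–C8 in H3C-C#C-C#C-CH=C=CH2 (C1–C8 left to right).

C1: 4 σ bonds; 4 regions of electron density → sp3.
C2 is sp: 2 σ bonds, plus two π bonds, 2 electron-density regions.
C3 (2 σ bonds, plus two π bonds) has steric number 2: sp.
C4: 2 σ bonds, plus two π bonds; 2 regions of electron density → sp.
C5 — 2 σ bonds, plus two π bonds. Steric number 2, so sp.
C6 has 3 σ bonds, plus one π bond: steric number 3 → sp2.
C7 (2 σ bonds, plus two π bonds) has steric number 2: sp.
C8 is sp2: 3 σ bonds, plus one π bond, 3 electron-density regions.

C1 sp3, C2 sp, C3 sp, C4 sp, C5 sp, C6 sp2, C7 sp, C8 sp2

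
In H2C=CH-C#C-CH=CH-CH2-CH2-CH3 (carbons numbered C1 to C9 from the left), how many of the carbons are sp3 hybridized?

C1: sp2
C2: sp2
C3: sp
C4: sp
C5: sp2
C6: sp2
C7: sp3 ✓
C8: sp3 ✓
C9: sp3 ✓
C7, C8, C9 → 3 sp3 carbons.

3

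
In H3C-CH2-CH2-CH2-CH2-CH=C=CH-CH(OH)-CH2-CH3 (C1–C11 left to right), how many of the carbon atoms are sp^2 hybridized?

2

C1: sp3
C2: sp3
C3: sp3
C4: sp3
C5: sp3
C6: sp2 ✓
C7: sp
C8: sp2 ✓
C9: sp3
C10: sp3
C11: sp3
C6, C8 → 2 sp2 carbons.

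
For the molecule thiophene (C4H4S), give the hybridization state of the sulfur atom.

Analogous to furan: one S lone pair in the aromatic π system, S is sp2.

sp²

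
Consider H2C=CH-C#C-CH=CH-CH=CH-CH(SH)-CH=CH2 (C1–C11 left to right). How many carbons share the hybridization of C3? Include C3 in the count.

2

C3 is sp (two π bonds).
C1: sp2
C2: sp2
C3: sp ✓
C4: sp ✓
C5: sp2
C6: sp2
C7: sp2
C8: sp2
C9: sp3
C10: sp2
C11: sp2
2 carbons are sp.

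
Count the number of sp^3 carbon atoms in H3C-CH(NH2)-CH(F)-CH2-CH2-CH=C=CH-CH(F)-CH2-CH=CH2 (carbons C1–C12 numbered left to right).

C1: sp3 ✓
C2: sp3 ✓
C3: sp3 ✓
C4: sp3 ✓
C5: sp3 ✓
C6: sp2
C7: sp
C8: sp2
C9: sp3 ✓
C10: sp3 ✓
C11: sp2
C12: sp2
C1, C2, C3, C4, C5, C9, C10 → 7 sp3 carbons.

7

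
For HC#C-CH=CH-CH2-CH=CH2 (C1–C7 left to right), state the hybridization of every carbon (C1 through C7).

C1 (2 σ bonds, plus two π bonds) has steric number 2: sp.
C2 carries 2 σ bonds, plus two π bonds, giving a steric number of 2, so it is sp.
C3: 3 σ bonds, plus one π bond — 3 electron domains, sp2.
C4: 3 σ bonds, plus one π bond — 3 electron domains, sp2.
C5 — 4 σ bonds. Steric number 4, so sp3.
C6 (3 σ bonds, plus one π bond) has steric number 3: sp2.
C7 has 3 σ bonds, plus one π bond: steric number 3 → sp2.

C1 sp, C2 sp, C3 sp2, C4 sp2, C5 sp3, C6 sp2, C7 sp2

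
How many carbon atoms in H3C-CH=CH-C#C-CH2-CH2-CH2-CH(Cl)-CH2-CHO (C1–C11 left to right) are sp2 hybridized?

3

C1: sp3
C2: sp2 ✓
C3: sp2 ✓
C4: sp
C5: sp
C6: sp3
C7: sp3
C8: sp3
C9: sp3
C10: sp3
C11: sp2 ✓
C2, C3, C11 → 3 sp2 carbons.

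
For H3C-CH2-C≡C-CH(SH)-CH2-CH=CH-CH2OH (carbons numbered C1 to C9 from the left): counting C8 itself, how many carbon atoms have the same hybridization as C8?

C8 is sp2 (one π bond).
C1: sp3
C2: sp3
C3: sp
C4: sp
C5: sp3
C6: sp3
C7: sp2 ✓
C8: sp2 ✓
C9: sp3
2 carbons are sp2.

2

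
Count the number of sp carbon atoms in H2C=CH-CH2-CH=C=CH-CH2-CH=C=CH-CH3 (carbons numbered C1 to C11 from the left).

C1: sp2
C2: sp2
C3: sp3
C4: sp2
C5: sp ✓
C6: sp2
C7: sp3
C8: sp2
C9: sp ✓
C10: sp2
C11: sp3
C5, C9 → 2 sp carbons.

2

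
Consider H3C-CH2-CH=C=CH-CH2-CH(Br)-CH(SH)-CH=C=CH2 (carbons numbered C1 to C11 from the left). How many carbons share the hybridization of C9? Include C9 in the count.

4

C9 is sp2 (one π bond).
C1: sp3
C2: sp3
C3: sp2 ✓
C4: sp
C5: sp2 ✓
C6: sp3
C7: sp3
C8: sp3
C9: sp2 ✓
C10: sp
C11: sp2 ✓
4 carbons are sp2.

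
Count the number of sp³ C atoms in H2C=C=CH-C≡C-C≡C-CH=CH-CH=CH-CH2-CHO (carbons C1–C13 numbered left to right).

C1: sp2
C2: sp
C3: sp2
C4: sp
C5: sp
C6: sp
C7: sp
C8: sp2
C9: sp2
C10: sp2
C11: sp2
C12: sp3 ✓
C13: sp2
C12 → 1 sp3 carbon.

1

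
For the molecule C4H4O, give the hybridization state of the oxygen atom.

sp2

One O lone pair is in the aromatic π system (p orbital), the other is in an sp2 hybrid in the ring plane; O has two σ bonds + one in-plane lone pair → sp2.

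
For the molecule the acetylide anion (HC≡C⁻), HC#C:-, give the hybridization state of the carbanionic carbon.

sp

One σ bond + one lone pair = steric number 2 → sp.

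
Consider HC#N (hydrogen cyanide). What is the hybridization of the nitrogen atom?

sp

The nitrogen atom has 1 σ bond and 1 lone pair, plus two π bonds: steric number 2 → sp.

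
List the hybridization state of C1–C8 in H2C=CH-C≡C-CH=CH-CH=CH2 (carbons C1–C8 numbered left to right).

C1 sp2, C2 sp2, C3 sp, C4 sp, C5 sp2, C6 sp2, C7 sp2, C8 sp2

C1: 3 σ bonds, plus one π bond — 3 electron domains, sp2.
C2: 3 σ bonds, plus one π bond — 3 electron domains, sp2.
C3 carries 2 σ bonds, plus two π bonds, giving a steric number of 2, so it is sp.
C4 carries 2 σ bonds, plus two π bonds, giving a steric number of 2, so it is sp.
C5 (3 σ bonds, plus one π bond) has steric number 3: sp2.
C6: 3 σ bonds, plus one π bond; 3 regions of electron density → sp2.
C7 — 3 σ bonds, plus one π bond. Steric number 3, so sp2.
C8 carries 3 σ bonds, plus one π bond, giving a steric number of 3, so it is sp2.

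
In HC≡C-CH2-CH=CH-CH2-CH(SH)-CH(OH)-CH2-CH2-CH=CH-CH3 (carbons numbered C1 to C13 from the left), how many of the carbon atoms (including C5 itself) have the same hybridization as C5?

4

C5 is sp2 (one π bond).
C1: sp
C2: sp
C3: sp3
C4: sp2 ✓
C5: sp2 ✓
C6: sp3
C7: sp3
C8: sp3
C9: sp3
C10: sp3
C11: sp2 ✓
C12: sp2 ✓
C13: sp3
4 carbons are sp2.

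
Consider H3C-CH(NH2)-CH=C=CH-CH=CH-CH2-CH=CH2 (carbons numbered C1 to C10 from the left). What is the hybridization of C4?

sp

C4: 2 σ bonds, plus two π bonds; 2 regions of electron density → sp.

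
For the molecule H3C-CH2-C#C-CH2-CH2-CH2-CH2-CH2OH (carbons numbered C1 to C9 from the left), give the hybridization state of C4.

sp

C4: 2 σ bonds, plus two π bonds; 2 regions of electron density → sp.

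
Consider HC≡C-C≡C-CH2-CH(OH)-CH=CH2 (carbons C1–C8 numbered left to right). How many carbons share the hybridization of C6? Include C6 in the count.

C6 is sp3 (only σ bonds).
C1: sp
C2: sp
C3: sp
C4: sp
C5: sp3 ✓
C6: sp3 ✓
C7: sp2
C8: sp2
2 carbons are sp3.

2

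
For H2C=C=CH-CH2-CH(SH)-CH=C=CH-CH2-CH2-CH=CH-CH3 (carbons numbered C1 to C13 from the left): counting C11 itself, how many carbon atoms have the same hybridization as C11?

6

C11 is sp2 (one π bond).
C1: sp2 ✓
C2: sp
C3: sp2 ✓
C4: sp3
C5: sp3
C6: sp2 ✓
C7: sp
C8: sp2 ✓
C9: sp3
C10: sp3
C11: sp2 ✓
C12: sp2 ✓
C13: sp3
6 carbons are sp2.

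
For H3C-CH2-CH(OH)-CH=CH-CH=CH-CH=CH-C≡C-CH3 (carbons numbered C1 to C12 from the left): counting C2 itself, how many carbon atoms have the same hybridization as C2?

C2 is sp3 (only σ bonds).
C1: sp3 ✓
C2: sp3 ✓
C3: sp3 ✓
C4: sp2
C5: sp2
C6: sp2
C7: sp2
C8: sp2
C9: sp2
C10: sp
C11: sp
C12: sp3 ✓
4 carbons are sp3.

4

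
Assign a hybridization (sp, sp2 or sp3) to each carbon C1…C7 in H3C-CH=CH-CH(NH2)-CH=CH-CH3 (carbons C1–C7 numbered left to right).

C1 sp3, C2 sp2, C3 sp2, C4 sp3, C5 sp2, C6 sp2, C7 sp3

C1 (4 σ bonds) has steric number 4: sp3.
C2: 3 σ bonds, plus one π bond; 3 regions of electron density → sp2.
C3 has 3 σ bonds, plus one π bond: steric number 3 → sp2.
C4 carries 4 σ bonds, giving a steric number of 4, so it is sp3.
C5: 3 σ bonds, plus one π bond; 3 regions of electron density → sp2.
C6 — 3 σ bonds, plus one π bond. Steric number 3, so sp2.
C7 is sp3: 4 σ bonds, 4 electron-density regions.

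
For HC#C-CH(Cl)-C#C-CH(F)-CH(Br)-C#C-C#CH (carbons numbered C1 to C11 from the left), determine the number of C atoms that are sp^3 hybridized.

C1: sp
C2: sp
C3: sp3 ✓
C4: sp
C5: sp
C6: sp3 ✓
C7: sp3 ✓
C8: sp
C9: sp
C10: sp
C11: sp
C3, C6, C7 → 3 sp3 carbons.

3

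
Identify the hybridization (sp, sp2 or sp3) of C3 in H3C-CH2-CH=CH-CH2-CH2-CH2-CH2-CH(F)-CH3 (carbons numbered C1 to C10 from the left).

C3: 3 σ bonds, plus one π bond — 3 electron domains, sp2.

sp²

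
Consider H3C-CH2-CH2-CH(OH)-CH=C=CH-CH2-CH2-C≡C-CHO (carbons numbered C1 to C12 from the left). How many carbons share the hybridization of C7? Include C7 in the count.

3

C7 is sp2 (one π bond).
C1: sp3
C2: sp3
C3: sp3
C4: sp3
C5: sp2 ✓
C6: sp
C7: sp2 ✓
C8: sp3
C9: sp3
C10: sp
C11: sp
C12: sp2 ✓
3 carbons are sp2.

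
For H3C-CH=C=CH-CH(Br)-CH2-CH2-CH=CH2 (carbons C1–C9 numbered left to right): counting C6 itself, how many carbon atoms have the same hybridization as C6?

4

C6 is sp3 (only σ bonds).
C1: sp3 ✓
C2: sp2
C3: sp
C4: sp2
C5: sp3 ✓
C6: sp3 ✓
C7: sp3 ✓
C8: sp2
C9: sp2
4 carbons are sp3.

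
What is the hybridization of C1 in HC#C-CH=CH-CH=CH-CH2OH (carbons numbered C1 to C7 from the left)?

sp

C1 — 2 σ bonds, plus two π bonds. Steric number 2, so sp.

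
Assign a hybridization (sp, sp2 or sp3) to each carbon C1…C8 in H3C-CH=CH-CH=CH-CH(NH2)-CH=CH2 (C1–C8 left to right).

C1 sp3, C2 sp2, C3 sp2, C4 sp2, C5 sp2, C6 sp3, C7 sp2, C8 sp2

C1 (4 σ bonds) has steric number 4: sp3.
C2 (3 σ bonds, plus one π bond) has steric number 3: sp2.
C3: 3 σ bonds, plus one π bond; 3 regions of electron density → sp2.
C4 has 3 σ bonds, plus one π bond: steric number 3 → sp2.
C5 carries 3 σ bonds, plus one π bond, giving a steric number of 3, so it is sp2.
C6 is sp3: 4 σ bonds, 4 electron-density regions.
C7 is sp2: 3 σ bonds, plus one π bond, 3 electron-density regions.
C8 has 3 σ bonds, plus one π bond: steric number 3 → sp2.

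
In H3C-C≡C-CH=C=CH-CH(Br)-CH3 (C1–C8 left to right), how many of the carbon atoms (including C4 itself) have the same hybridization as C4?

C4 is sp2 (one π bond).
C1: sp3
C2: sp
C3: sp
C4: sp2 ✓
C5: sp
C6: sp2 ✓
C7: sp3
C8: sp3
2 carbons are sp2.

2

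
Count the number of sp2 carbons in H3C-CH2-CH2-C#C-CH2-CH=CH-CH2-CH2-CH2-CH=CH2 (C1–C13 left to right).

C1: sp3
C2: sp3
C3: sp3
C4: sp
C5: sp
C6: sp3
C7: sp2 ✓
C8: sp2 ✓
C9: sp3
C10: sp3
C11: sp3
C12: sp2 ✓
C13: sp2 ✓
C7, C8, C12, C13 → 4 sp2 carbons.

4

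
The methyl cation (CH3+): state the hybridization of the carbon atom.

sp2

Three σ bonds to H, empty p orbital → sp2, trigonal planar.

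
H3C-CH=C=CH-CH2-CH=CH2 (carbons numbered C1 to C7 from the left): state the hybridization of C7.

C7: 3 σ bonds, plus one π bond; 3 regions of electron density → sp2.

sp^2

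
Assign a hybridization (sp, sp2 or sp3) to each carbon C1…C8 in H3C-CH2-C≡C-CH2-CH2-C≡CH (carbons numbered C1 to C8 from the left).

C1 (4 σ bonds) has steric number 4: sp3.
C2 has 4 σ bonds: steric number 4 → sp3.
C3 carries 2 σ bonds, plus two π bonds, giving a steric number of 2, so it is sp.
C4 (2 σ bonds, plus two π bonds) has steric number 2: sp.
C5 is sp3: 4 σ bonds, 4 electron-density regions.
C6 — 4 σ bonds. Steric number 4, so sp3.
C7 (2 σ bonds, plus two π bonds) has steric number 2: sp.
C8: 2 σ bonds, plus two π bonds; 2 regions of electron density → sp.

C1 sp3, C2 sp3, C3 sp, C4 sp, C5 sp3, C6 sp3, C7 sp, C8 sp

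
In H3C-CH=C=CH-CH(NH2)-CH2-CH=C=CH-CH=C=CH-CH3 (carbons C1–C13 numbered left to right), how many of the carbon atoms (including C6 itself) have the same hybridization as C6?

4

C6 is sp3 (only σ bonds).
C1: sp3 ✓
C2: sp2
C3: sp
C4: sp2
C5: sp3 ✓
C6: sp3 ✓
C7: sp2
C8: sp
C9: sp2
C10: sp2
C11: sp
C12: sp2
C13: sp3 ✓
4 carbons are sp3.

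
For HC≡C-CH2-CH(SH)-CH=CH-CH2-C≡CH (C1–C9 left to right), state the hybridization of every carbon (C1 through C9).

C1 sp, C2 sp, C3 sp3, C4 sp3, C5 sp2, C6 sp2, C7 sp3, C8 sp, C9 sp

C1 — 2 σ bonds, plus two π bonds. Steric number 2, so sp.
C2: 2 σ bonds, plus two π bonds; 2 regions of electron density → sp.
C3: 4 σ bonds — 4 electron domains, sp3.
C4 has 4 σ bonds: steric number 4 → sp3.
C5: 3 σ bonds, plus one π bond — 3 electron domains, sp2.
C6 (3 σ bonds, plus one π bond) has steric number 3: sp2.
C7: 4 σ bonds — 4 electron domains, sp3.
C8 (2 σ bonds, plus two π bonds) has steric number 2: sp.
C9 (2 σ bonds, plus two π bonds) has steric number 2: sp.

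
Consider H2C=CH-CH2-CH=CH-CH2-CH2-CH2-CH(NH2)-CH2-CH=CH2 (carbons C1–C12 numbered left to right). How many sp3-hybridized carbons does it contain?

6

C1: sp2
C2: sp2
C3: sp3 ✓
C4: sp2
C5: sp2
C6: sp3 ✓
C7: sp3 ✓
C8: sp3 ✓
C9: sp3 ✓
C10: sp3 ✓
C11: sp2
C12: sp2
C3, C6, C7, C8, C9, C10 → 6 sp3 carbons.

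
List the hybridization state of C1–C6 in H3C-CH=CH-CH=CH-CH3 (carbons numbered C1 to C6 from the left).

C1 sp3, C2 sp2, C3 sp2, C4 sp2, C5 sp2, C6 sp3

C1: 4 σ bonds — 4 electron domains, sp3.
C2 (3 σ bonds, plus one π bond) has steric number 3: sp2.
C3 has 3 σ bonds, plus one π bond: steric number 3 → sp2.
C4: 3 σ bonds, plus one π bond — 3 electron domains, sp2.
C5 has 3 σ bonds, plus one π bond: steric number 3 → sp2.
C6 carries 4 σ bonds, giving a steric number of 4, so it is sp3.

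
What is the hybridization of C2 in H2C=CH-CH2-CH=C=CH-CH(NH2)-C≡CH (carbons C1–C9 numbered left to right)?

C2: 3 σ bonds, plus one π bond; 3 regions of electron density → sp2.

sp²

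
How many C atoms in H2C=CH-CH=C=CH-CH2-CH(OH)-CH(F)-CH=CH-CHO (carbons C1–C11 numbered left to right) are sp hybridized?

1

C1: sp2
C2: sp2
C3: sp2
C4: sp ✓
C5: sp2
C6: sp3
C7: sp3
C8: sp3
C9: sp2
C10: sp2
C11: sp2
C4 → 1 sp carbon.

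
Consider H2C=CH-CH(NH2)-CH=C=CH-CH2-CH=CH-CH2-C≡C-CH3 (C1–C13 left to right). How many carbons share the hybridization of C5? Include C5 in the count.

3

C5 is sp (two π bonds).
C1: sp2
C2: sp2
C3: sp3
C4: sp2
C5: sp ✓
C6: sp2
C7: sp3
C8: sp2
C9: sp2
C10: sp3
C11: sp ✓
C12: sp ✓
C13: sp3
3 carbons are sp.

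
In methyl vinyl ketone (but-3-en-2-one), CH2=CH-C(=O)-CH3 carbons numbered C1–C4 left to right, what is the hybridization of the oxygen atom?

sp2

The oxygen atom carries 1 σ bond and 2 lone pairs, plus one π bond, giving a steric number of 3, so it is sp2.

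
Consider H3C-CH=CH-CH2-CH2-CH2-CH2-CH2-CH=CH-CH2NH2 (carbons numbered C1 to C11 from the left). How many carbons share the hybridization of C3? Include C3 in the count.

4

C3 is sp2 (one π bond).
C1: sp3
C2: sp2 ✓
C3: sp2 ✓
C4: sp3
C5: sp3
C6: sp3
C7: sp3
C8: sp3
C9: sp2 ✓
C10: sp2 ✓
C11: sp3
4 carbons are sp2.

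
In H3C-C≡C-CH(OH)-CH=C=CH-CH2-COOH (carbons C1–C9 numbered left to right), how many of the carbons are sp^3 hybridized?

C1: sp3 ✓
C2: sp
C3: sp
C4: sp3 ✓
C5: sp2
C6: sp
C7: sp2
C8: sp3 ✓
C9: sp2
C1, C4, C8 → 3 sp3 carbons.

3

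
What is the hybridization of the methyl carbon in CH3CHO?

The methyl carbon: 4 σ bonds — 4 electron domains, sp3.

sp³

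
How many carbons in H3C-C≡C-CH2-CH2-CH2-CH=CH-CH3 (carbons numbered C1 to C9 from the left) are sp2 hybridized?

C1: sp3
C2: sp
C3: sp
C4: sp3
C5: sp3
C6: sp3
C7: sp2 ✓
C8: sp2 ✓
C9: sp3
C7, C8 → 2 sp2 carbons.

2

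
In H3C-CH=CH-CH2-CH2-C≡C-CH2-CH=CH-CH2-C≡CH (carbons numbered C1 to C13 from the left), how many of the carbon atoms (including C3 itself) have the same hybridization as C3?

C3 is sp2 (one π bond).
C1: sp3
C2: sp2 ✓
C3: sp2 ✓
C4: sp3
C5: sp3
C6: sp
C7: sp
C8: sp3
C9: sp2 ✓
C10: sp2 ✓
C11: sp3
C12: sp
C13: sp
4 carbons are sp2.

4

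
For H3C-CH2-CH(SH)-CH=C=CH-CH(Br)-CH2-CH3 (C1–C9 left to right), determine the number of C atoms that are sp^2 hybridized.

C1: sp3
C2: sp3
C3: sp3
C4: sp2 ✓
C5: sp
C6: sp2 ✓
C7: sp3
C8: sp3
C9: sp3
C4, C6 → 2 sp2 carbons.

2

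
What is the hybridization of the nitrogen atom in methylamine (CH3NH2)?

Three σ bonds + one lone pair = steric number 4 → sp3.

sp3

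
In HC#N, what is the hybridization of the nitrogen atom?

sp

The nitrogen atom — 1 σ bond and 1 lone pair, plus two π bonds. Steric number 2, so sp.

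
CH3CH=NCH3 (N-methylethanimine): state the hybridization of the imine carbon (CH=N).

The imine carbon (CH=N): 3 σ bonds, plus one π bond — 3 electron domains, sp2.

sp^2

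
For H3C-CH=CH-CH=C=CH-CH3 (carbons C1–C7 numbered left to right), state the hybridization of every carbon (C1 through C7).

C1 sp3, C2 sp2, C3 sp2, C4 sp2, C5 sp, C6 sp2, C7 sp3

C1: 4 σ bonds — 4 electron domains, sp3.
C2 is sp2: 3 σ bonds, plus one π bond, 3 electron-density regions.
C3: 3 σ bonds, plus one π bond — 3 electron domains, sp2.
C4 carries 3 σ bonds, plus one π bond, giving a steric number of 3, so it is sp2.
C5 carries 2 σ bonds, plus two π bonds, giving a steric number of 2, so it is sp.
C6: 3 σ bonds, plus one π bond; 3 regions of electron density → sp2.
C7 carries 4 σ bonds, giving a steric number of 4, so it is sp3.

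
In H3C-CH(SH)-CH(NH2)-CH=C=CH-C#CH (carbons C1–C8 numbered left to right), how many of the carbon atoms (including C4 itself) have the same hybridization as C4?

C4 is sp2 (one π bond).
C1: sp3
C2: sp3
C3: sp3
C4: sp2 ✓
C5: sp
C6: sp2 ✓
C7: sp
C8: sp
2 carbons are sp2.

2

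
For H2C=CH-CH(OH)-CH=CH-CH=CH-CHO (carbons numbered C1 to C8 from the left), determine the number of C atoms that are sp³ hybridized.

1

C1: sp2
C2: sp2
C3: sp3 ✓
C4: sp2
C5: sp2
C6: sp2
C7: sp2
C8: sp2
C3 → 1 sp3 carbon.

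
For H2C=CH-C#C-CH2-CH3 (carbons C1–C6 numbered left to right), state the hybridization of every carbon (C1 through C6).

C1 sp2, C2 sp2, C3 sp, C4 sp, C5 sp3, C6 sp3

C1: 3 σ bonds, plus one π bond; 3 regions of electron density → sp2.
C2: 3 σ bonds, plus one π bond — 3 electron domains, sp2.
C3: 2 σ bonds, plus two π bonds — 2 electron domains, sp.
C4 — 2 σ bonds, plus two π bonds. Steric number 2, so sp.
C5 carries 4 σ bonds, giving a steric number of 4, so it is sp3.
C6 has 4 σ bonds: steric number 4 → sp3.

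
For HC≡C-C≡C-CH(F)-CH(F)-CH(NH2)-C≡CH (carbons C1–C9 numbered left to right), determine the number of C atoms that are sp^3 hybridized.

C1: sp
C2: sp
C3: sp
C4: sp
C5: sp3 ✓
C6: sp3 ✓
C7: sp3 ✓
C8: sp
C9: sp
C5, C6, C7 → 3 sp3 carbons.

3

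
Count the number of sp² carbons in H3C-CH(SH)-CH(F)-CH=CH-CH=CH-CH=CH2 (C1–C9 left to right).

6

C1: sp3
C2: sp3
C3: sp3
C4: sp2 ✓
C5: sp2 ✓
C6: sp2 ✓
C7: sp2 ✓
C8: sp2 ✓
C9: sp2 ✓
C4, C5, C6, C7, C8, C9 → 6 sp2 carbons.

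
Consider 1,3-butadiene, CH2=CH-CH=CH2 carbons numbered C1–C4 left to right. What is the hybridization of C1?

C1 — 3 σ bonds, plus one π bond. Steric number 3, so sp2.

sp2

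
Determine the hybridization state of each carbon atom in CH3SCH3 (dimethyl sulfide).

sp³

Each carbon atom carries 4 σ bonds, giving a steric number of 4, so it is sp3.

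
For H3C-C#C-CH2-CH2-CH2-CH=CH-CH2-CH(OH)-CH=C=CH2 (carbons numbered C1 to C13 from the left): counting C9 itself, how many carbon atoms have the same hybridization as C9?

C9 is sp3 (only σ bonds).
C1: sp3 ✓
C2: sp
C3: sp
C4: sp3 ✓
C5: sp3 ✓
C6: sp3 ✓
C7: sp2
C8: sp2
C9: sp3 ✓
C10: sp3 ✓
C11: sp2
C12: sp
C13: sp2
6 carbons are sp3.

6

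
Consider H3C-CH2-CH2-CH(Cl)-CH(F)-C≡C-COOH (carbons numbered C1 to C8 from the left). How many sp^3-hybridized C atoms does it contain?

5

C1: sp3 ✓
C2: sp3 ✓
C3: sp3 ✓
C4: sp3 ✓
C5: sp3 ✓
C6: sp
C7: sp
C8: sp2
C1, C2, C3, C4, C5 → 5 sp3 carbons.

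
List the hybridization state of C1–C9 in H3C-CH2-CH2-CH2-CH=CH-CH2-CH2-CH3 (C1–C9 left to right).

C1 sp3, C2 sp3, C3 sp3, C4 sp3, C5 sp2, C6 sp2, C7 sp3, C8 sp3, C9 sp3

C1 — 4 σ bonds. Steric number 4, so sp3.
C2: 4 σ bonds — 4 electron domains, sp3.
C3: 4 σ bonds — 4 electron domains, sp3.
C4 (4 σ bonds) has steric number 4: sp3.
C5: 3 σ bonds, plus one π bond — 3 electron domains, sp2.
C6: 3 σ bonds, plus one π bond; 3 regions of electron density → sp2.
C7 has 4 σ bonds: steric number 4 → sp3.
C8 (4 σ bonds) has steric number 4: sp3.
C9: 4 σ bonds — 4 electron domains, sp3.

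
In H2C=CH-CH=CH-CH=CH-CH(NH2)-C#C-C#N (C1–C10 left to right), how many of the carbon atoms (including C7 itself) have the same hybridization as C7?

1

C7 is sp3 (only σ bonds).
C1: sp2
C2: sp2
C3: sp2
C4: sp2
C5: sp2
C6: sp2
C7: sp3 ✓
C8: sp
C9: sp
C10: sp
1 carbon is sp3.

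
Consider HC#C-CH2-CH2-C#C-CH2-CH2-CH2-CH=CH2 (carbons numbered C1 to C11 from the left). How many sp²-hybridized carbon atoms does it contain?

C1: sp
C2: sp
C3: sp3
C4: sp3
C5: sp
C6: sp
C7: sp3
C8: sp3
C9: sp3
C10: sp2 ✓
C11: sp2 ✓
C10, C11 → 2 sp2 carbons.

2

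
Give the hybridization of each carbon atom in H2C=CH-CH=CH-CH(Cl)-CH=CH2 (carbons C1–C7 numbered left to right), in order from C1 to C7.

C1 sp2, C2 sp2, C3 sp2, C4 sp2, C5 sp3, C6 sp2, C7 sp2

C1 is sp2: 3 σ bonds, plus one π bond, 3 electron-density regions.
C2 has 3 σ bonds, plus one π bond: steric number 3 → sp2.
C3 — 3 σ bonds, plus one π bond. Steric number 3, so sp2.
C4 — 3 σ bonds, plus one π bond. Steric number 3, so sp2.
C5 carries 4 σ bonds, giving a steric number of 4, so it is sp3.
C6: 3 σ bonds, plus one π bond — 3 electron domains, sp2.
C7 (3 σ bonds, plus one π bond) has steric number 3: sp2.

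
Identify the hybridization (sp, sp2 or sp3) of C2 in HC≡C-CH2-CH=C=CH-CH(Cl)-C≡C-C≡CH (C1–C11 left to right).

C2 (2 σ bonds, plus two π bonds) has steric number 2: sp.

sp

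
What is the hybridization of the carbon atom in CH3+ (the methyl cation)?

Three σ bonds to H, empty p orbital → sp2, trigonal planar.

sp^2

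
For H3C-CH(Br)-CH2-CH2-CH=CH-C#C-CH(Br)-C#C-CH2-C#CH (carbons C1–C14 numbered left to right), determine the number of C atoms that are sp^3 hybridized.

6

C1: sp3 ✓
C2: sp3 ✓
C3: sp3 ✓
C4: sp3 ✓
C5: sp2
C6: sp2
C7: sp
C8: sp
C9: sp3 ✓
C10: sp
C11: sp
C12: sp3 ✓
C13: sp
C14: sp
C1, C2, C3, C4, C9, C12 → 6 sp3 carbons.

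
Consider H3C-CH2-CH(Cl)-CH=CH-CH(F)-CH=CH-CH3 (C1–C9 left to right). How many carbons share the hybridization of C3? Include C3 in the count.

C3 is sp3 (only σ bonds).
C1: sp3 ✓
C2: sp3 ✓
C3: sp3 ✓
C4: sp2
C5: sp2
C6: sp3 ✓
C7: sp2
C8: sp2
C9: sp3 ✓
5 carbons are sp3.

5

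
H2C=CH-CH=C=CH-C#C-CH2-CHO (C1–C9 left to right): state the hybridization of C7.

C7 is sp: 2 σ bonds, plus two π bonds, 2 electron-density regions.

sp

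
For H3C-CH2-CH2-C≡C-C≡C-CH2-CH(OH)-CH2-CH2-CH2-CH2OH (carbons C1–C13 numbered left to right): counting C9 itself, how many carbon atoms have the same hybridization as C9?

9

C9 is sp3 (only σ bonds).
C1: sp3 ✓
C2: sp3 ✓
C3: sp3 ✓
C4: sp
C5: sp
C6: sp
C7: sp
C8: sp3 ✓
C9: sp3 ✓
C10: sp3 ✓
C11: sp3 ✓
C12: sp3 ✓
C13: sp3 ✓
9 carbons are sp3.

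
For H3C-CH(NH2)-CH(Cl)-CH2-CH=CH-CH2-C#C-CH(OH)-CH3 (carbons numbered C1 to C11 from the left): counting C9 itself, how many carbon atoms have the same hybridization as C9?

2

C9 is sp (two π bonds).
C1: sp3
C2: sp3
C3: sp3
C4: sp3
C5: sp2
C6: sp2
C7: sp3
C8: sp ✓
C9: sp ✓
C10: sp3
C11: sp3
2 carbons are sp.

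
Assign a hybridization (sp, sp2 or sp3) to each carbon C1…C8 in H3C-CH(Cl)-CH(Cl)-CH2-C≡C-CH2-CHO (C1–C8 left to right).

C1 sp3, C2 sp3, C3 sp3, C4 sp3, C5 sp, C6 sp, C7 sp3, C8 sp2

C1 (4 σ bonds) has steric number 4: sp3.
C2 carries 4 σ bonds, giving a steric number of 4, so it is sp3.
C3 carries 4 σ bonds, giving a steric number of 4, so it is sp3.
C4 — 4 σ bonds. Steric number 4, so sp3.
C5 is sp: 2 σ bonds, plus two π bonds, 2 electron-density regions.
C6 is sp: 2 σ bonds, plus two π bonds, 2 electron-density regions.
C7 carries 4 σ bonds, giving a steric number of 4, so it is sp3.
C8 has 3 σ bonds, plus one π bond: steric number 3 → sp2.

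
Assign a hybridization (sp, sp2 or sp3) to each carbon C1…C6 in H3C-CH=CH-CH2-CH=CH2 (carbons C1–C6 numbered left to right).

C1 — 4 σ bonds. Steric number 4, so sp3.
C2 is sp2: 3 σ bonds, plus one π bond, 3 electron-density regions.
C3: 3 σ bonds, plus one π bond; 3 regions of electron density → sp2.
C4 is sp3: 4 σ bonds, 4 electron-density regions.
C5 has 3 σ bonds, plus one π bond: steric number 3 → sp2.
C6 carries 3 σ bonds, plus one π bond, giving a steric number of 3, so it is sp2.

C1 sp3, C2 sp2, C3 sp2, C4 sp3, C5 sp2, C6 sp2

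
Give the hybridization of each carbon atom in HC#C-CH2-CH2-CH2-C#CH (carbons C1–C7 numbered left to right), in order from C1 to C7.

C1 is sp: 2 σ bonds, plus two π bonds, 2 electron-density regions.
C2 carries 2 σ bonds, plus two π bonds, giving a steric number of 2, so it is sp.
C3: 4 σ bonds; 4 regions of electron density → sp3.
C4 — 4 σ bonds. Steric number 4, so sp3.
C5: 4 σ bonds; 4 regions of electron density → sp3.
C6 — 2 σ bonds, plus two π bonds. Steric number 2, so sp.
C7 carries 2 σ bonds, plus two π bonds, giving a steric number of 2, so it is sp.

C1 sp, C2 sp, C3 sp3, C4 sp3, C5 sp3, C6 sp, C7 sp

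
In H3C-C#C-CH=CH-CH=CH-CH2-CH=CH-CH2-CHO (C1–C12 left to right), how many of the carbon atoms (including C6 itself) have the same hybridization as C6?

7

C6 is sp2 (one π bond).
C1: sp3
C2: sp
C3: sp
C4: sp2 ✓
C5: sp2 ✓
C6: sp2 ✓
C7: sp2 ✓
C8: sp3
C9: sp2 ✓
C10: sp2 ✓
C11: sp3
C12: sp2 ✓
7 carbons are sp2.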